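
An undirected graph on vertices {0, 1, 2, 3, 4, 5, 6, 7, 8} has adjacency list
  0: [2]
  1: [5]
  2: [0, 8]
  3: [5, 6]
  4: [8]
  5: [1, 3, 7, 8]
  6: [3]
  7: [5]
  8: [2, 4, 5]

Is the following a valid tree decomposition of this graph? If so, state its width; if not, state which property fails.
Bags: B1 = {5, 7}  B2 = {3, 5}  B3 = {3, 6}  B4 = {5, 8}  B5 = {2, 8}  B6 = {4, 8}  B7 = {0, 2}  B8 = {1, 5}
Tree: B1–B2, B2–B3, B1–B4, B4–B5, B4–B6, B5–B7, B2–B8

Every vertex of G appears in some bag (union = {0, 1, 2, 3, 4, 5, 6, 7, 8}); every edge is covered by a bag; and for each vertex v the set of bags containing v is connected in the bag tree. The decomposition is therefore valid. The largest bag has 2 vertices, so the width is 1.

Yes; width 1.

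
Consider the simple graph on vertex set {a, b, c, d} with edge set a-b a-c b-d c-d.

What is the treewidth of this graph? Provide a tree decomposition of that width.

Treewidth 2.
One such decomposition:
Bags: B1 = {b, c, d}  B2 = {a, b, c}
Tree: B1–B2

Every bag has size at most 3, so the width is 3 − 1 = 2 and tw(G) ≤ 2. Since c–d–b–a–c is a cycle in G, G is not acyclic. Forests are exactly the graphs of treewidth ≤ 1, so tw(G) ≥ 2. Combining the bounds, tw(G) = 2.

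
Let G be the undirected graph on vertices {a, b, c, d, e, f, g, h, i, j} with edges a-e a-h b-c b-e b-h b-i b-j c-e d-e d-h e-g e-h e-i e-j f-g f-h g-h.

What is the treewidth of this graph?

A width-2 tree decomposition is:
Bags: B1 = {b, e, h}  B2 = {d, e, h}  B3 = {e, g, h}  B4 = {a, e, h}  B5 = {b, c, e}  B6 = {b, e, i}  B7 = {b, e, j}  B8 = {f, g, h}
Tree: B1–B2, B1–B3, B3–B4, B1–B5, B5–B6, B5–B7, B3–B8
The largest bag has 3 vertices, giving width 2; this decomposition certifies tw(G) ≤ 2. On the other hand G contains the 3-clique {b, e, j}. A clique must lie in a single bag of any decomposition, so no decomposition can have width below 2. Hence tw(G) = 2 exactly.

2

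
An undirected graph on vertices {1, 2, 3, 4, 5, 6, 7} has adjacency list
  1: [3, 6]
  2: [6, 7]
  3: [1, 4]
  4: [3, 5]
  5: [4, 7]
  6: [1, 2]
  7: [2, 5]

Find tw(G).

2

A width-2 tree decomposition is:
Bags: B1 = {3, 4, 5}  B2 = {3, 5, 7}  B3 = {2, 3, 7}  B4 = {2, 3, 6}  B5 = {1, 3, 6}
Tree: B1–B2, B2–B3, B3–B4, B4–B5
Each bag holds 3 vertices, so the decomposition has width 2, which upper-bounds the treewidth. Since 3–4–5–7–2–6–1–3 is a cycle in G, G is not acyclic. Forests are exactly the graphs of treewidth ≤ 1, so tw(G) ≥ 2. The upper and lower bounds meet at 2, so that is the treewidth.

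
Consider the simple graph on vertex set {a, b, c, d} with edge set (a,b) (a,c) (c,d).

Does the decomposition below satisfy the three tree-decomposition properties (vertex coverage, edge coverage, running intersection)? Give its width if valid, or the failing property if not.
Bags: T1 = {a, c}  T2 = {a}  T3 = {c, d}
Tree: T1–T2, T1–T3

No — vertex b appears in no bag.

A tree decomposition must satisfy three properties: every vertex lies in some bag; for every edge, both endpoints lie together in some bag; and for every vertex, the bags containing it form a connected subtree. Here vertex b appears in no bag, so the decomposition is invalid.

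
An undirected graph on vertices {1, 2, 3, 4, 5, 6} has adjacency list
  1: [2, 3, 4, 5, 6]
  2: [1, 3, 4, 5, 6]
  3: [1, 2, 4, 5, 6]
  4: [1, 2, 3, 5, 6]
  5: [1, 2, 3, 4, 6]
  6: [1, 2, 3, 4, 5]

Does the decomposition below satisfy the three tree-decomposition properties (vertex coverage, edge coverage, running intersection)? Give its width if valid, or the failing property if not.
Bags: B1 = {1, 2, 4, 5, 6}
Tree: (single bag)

A tree decomposition must satisfy three properties: every vertex lies in some bag; for every edge, both endpoints lie together in some bag; and for every vertex, the bags containing it form a connected subtree. Here vertex 3 appears in no bag, so the decomposition is invalid.

No — vertex 3 appears in no bag.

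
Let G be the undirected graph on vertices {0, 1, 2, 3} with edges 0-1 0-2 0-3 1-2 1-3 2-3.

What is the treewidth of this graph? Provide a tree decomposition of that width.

Treewidth 3.
One such decomposition:
Bags: B1 = {0, 1, 2, 3}
Tree: (single bag)

With just one bag of size 4, the width is 4 − 1 = 3, so tw(G) ≤ 3. On the other hand G contains the 4-clique {0, 1, 2, 3}. A clique must lie in a single bag of any decomposition, so no decomposition can have width below 3. The upper and lower bounds meet at 3, so that is the treewidth.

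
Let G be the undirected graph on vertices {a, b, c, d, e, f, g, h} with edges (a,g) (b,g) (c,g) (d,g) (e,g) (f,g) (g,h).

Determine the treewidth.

A width-1 tree decomposition is:
Bags: B1 = {b, g}  B2 = {a, g}  B3 = {f, g}  B4 = {c, g}  B5 = {d, g}  B6 = {g, h}  B7 = {e, g}
Tree: B1–B2, B2–B3, B1–B4, B2–B5, B1–B6, B5–B7
Each bag holds 2 vertices, so the decomposition has width 1, which upper-bounds the treewidth. G has an edge, so its treewidth is at least 1. Therefore the treewidth is 1.

1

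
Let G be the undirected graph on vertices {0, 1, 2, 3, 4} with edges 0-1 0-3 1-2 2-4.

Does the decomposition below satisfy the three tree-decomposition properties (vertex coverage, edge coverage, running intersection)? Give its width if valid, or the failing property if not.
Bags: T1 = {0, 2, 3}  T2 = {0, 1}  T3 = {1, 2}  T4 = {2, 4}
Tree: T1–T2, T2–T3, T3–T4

A tree decomposition must satisfy three properties: every vertex lies in some bag; for every edge, both endpoints lie together in some bag; and for every vertex, the bags containing it form a connected subtree. Here bags containing vertex 2 are not connected in the tree, so the decomposition is invalid.

No — bags containing vertex 2 are not connected in the tree.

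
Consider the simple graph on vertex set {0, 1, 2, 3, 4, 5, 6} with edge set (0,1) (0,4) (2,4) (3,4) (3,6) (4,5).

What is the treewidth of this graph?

1

A width-1 tree decomposition is:
Bags: B1 = {0, 4}  B2 = {0, 1}  B3 = {3, 4}  B4 = {3, 6}  B5 = {2, 4}  B6 = {4, 5}
Tree: B1–B2, B1–B3, B3–B4, B1–B5, B3–B6
Each bag holds 2 vertices, so the decomposition has width 1, which upper-bounds the treewidth. Any graph with an edge has treewidth ≥ 1, and G has the edge 0–4. Therefore the treewidth is 1.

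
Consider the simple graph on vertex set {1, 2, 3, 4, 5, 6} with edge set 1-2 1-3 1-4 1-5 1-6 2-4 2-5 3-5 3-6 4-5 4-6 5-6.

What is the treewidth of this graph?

A width-3 tree decomposition is:
Bags: B1 = {1, 2, 4, 5}  B2 = {1, 4, 5, 6}  B3 = {1, 3, 5, 6}
Tree: B1–B2, B2–B3
Each bag holds 4 vertices, so the decomposition has width 3, which upper-bounds the treewidth. On the other hand G contains the 4-clique {1, 3, 5, 6}. A clique must lie in a single bag of any decomposition, so no decomposition can have width below 3. Therefore the treewidth is 3.

3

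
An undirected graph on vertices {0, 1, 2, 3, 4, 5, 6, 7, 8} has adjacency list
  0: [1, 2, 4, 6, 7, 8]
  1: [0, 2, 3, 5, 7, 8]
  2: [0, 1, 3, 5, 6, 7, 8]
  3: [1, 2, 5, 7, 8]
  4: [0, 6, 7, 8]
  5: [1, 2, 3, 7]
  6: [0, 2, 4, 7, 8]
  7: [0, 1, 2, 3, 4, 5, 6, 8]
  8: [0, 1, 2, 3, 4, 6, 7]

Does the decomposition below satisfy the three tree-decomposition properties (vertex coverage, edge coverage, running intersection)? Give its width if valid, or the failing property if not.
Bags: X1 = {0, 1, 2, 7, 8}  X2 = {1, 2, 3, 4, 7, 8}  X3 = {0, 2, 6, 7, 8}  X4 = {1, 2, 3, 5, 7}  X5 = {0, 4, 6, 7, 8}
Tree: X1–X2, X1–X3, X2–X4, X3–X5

A tree decomposition must satisfy three properties: every vertex lies in some bag; for every edge, both endpoints lie together in some bag; and for every vertex, the bags containing it form a connected subtree. Here bags containing vertex 4 are not connected in the tree, so the decomposition is invalid.

No — bags containing vertex 4 are not connected in the tree.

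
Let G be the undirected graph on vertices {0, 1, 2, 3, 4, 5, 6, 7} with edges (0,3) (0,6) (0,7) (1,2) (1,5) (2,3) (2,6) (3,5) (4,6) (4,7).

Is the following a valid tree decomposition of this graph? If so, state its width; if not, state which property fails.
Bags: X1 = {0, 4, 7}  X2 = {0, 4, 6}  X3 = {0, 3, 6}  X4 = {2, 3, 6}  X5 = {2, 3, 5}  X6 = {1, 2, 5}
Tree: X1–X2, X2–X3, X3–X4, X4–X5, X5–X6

Yes; width 2.

Vertex coverage: the bags together contain {0, 1, 2, 3, 4, 5, 6, 7}, the full vertex set. Edge coverage: each edge of G has both endpoints in at least one bag. Running intersection: for every vertex, the bags containing it form a connected subtree. All three properties hold, so this is a valid tree decomposition of width max|bag| − 1 = 2, and hence tw(G) ≤ 2.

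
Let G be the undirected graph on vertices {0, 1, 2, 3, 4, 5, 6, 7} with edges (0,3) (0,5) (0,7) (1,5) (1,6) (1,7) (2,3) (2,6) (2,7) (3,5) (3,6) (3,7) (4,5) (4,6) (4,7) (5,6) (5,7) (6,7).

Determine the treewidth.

A width-3 tree decomposition is:
Bags: B1 = {1, 5, 6, 7}  B2 = {3, 5, 6, 7}  B3 = {4, 5, 6, 7}  B4 = {0, 3, 5, 7}  B5 = {2, 3, 6, 7}
Tree: B1–B2, B2–B3, B2–B4, B2–B5
Each bag holds 4 vertices, so the decomposition has width 3, which upper-bounds the treewidth. For the lower bound, the 4 vertices {2, 3, 6, 7} are pairwise adjacent, and any tree decomposition puts a clique entirely inside one bag — forcing width ≥ 3. Hence tw(G) = 3 exactly.

3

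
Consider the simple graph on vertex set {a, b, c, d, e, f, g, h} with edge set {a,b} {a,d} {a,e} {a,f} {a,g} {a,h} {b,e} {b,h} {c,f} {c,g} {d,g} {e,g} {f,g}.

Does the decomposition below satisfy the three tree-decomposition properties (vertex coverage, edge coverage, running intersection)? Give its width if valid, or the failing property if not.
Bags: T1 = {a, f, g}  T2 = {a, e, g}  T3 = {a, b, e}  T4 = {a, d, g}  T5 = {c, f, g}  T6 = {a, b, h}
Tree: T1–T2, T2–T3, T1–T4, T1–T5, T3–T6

Yes; width 2.

Every vertex of G appears in some bag (union = {a, b, c, d, e, f, g, h}); every edge is covered by a bag; and for each vertex v the set of bags containing v is connected in the bag tree. The decomposition is therefore valid. The largest bag has 3 vertices, so the width is 2.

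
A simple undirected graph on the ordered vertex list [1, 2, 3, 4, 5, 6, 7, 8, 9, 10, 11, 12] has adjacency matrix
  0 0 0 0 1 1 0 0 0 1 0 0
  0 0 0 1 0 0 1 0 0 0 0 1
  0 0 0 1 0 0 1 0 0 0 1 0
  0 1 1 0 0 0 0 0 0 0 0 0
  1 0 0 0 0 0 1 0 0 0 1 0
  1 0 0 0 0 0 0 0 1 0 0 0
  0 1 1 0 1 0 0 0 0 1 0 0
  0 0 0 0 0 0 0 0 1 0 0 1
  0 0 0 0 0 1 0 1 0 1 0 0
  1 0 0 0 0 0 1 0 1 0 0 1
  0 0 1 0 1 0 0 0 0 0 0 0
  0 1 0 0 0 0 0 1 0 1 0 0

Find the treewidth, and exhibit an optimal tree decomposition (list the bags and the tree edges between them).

Treewidth 3.
One optimal decomposition is:
Bags: B1 = {1, 6, 8, 9}  B2 = {1, 8, 9, 10}  B3 = {1, 8, 10, 12}  B4 = {1, 5, 10, 12}  B5 = {5, 7, 10, 12}  B6 = {2, 5, 7, 12}  B7 = {2, 5, 7, 11}  B8 = {2, 3, 7, 11}  B9 = {2, 3, 4, 11}
Tree: B1–B2, B2–B3, B3–B4, B4–B5, B5–B6, B6–B7, B7–B8, B8–B9

Every bag has size at most 4, so the width is 4 − 1 = 3 and tw(G) ≤ 3. For the lower bound: the 4 vertex sets {6,8,9}, {1}, {10}, {2,5,7,12} are disjoint, each induces a connected subgraph, and every pair is joined by at least one edge of G. Contracting each set to a single vertex therefore yields K_{4} as a minor, and since treewidth is minor-monotone, tw(G) ≥ tw(K_{4}) = 3. Therefore the treewidth is 3.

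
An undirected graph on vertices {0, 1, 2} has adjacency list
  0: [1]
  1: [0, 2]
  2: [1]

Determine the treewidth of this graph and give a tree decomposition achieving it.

Each bag holds 2 vertices, so the decomposition has width 1, which upper-bounds the treewidth. Any graph with an edge has treewidth ≥ 1, and G has the edge 2–1. Combining the bounds, tw(G) = 1.

Treewidth 1.
Bags: B1 = {1, 2}  B2 = {0, 1}
Tree: B1–B2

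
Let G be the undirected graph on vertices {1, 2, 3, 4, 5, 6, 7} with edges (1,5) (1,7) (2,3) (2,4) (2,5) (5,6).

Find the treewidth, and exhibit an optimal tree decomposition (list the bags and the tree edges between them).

Each bag holds 2 vertices, so the decomposition has width 1, which upper-bounds the treewidth. Since G has at least one edge (e.g. 6–5), it is not an edgeless graph, so tw(G) ≥ 1. Therefore the treewidth is 1.

Treewidth 1.
Bags: B1 = {5, 6}  B2 = {2, 5}  B3 = {1, 5}  B4 = {1, 7}  B5 = {2, 4}  B6 = {2, 3}
Tree: B1–B2, B2–B3, B3–B4, B2–B5, B2–B6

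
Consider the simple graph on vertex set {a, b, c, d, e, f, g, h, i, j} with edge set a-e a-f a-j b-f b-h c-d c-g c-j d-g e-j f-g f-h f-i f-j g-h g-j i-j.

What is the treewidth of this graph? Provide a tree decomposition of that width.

Treewidth 2.
One such decomposition:
Bags: B1 = {a, f, j}  B2 = {f, g, j}  B3 = {f, i, j}  B4 = {f, g, h}  B5 = {b, f, h}  B6 = {c, g, j}  B7 = {c, d, g}  B8 = {a, e, j}
Tree: B1–B2, B1–B3, B2–B4, B4–B5, B2–B6, B6–B7, B1–B8

Every bag has size at most 3, so the width is 3 − 1 = 2 and tw(G) ≤ 2. On the other hand G contains the 3-clique {c, d, g}. A clique must lie in a single bag of any decomposition, so no decomposition can have width below 2. Hence tw(G) = 2 exactly.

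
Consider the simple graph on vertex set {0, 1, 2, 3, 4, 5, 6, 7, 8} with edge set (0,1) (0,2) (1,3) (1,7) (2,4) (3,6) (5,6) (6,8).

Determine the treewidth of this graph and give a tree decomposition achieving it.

Treewidth 1.
Bags: B1 = {1, 3}  B2 = {0, 1}  B3 = {3, 6}  B4 = {6, 8}  B5 = {5, 6}  B6 = {0, 2}  B7 = {2, 4}  B8 = {1, 7}
Tree: B1–B2, B1–B3, B3–B4, B4–B5, B2–B6, B6–B7, B1–B8

Every bag has size at most 2, so the width is 2 − 1 = 1 and tw(G) ≤ 1. Any graph with an edge has treewidth ≥ 1, and G has the edge 1–3. Combining the bounds, tw(G) = 1.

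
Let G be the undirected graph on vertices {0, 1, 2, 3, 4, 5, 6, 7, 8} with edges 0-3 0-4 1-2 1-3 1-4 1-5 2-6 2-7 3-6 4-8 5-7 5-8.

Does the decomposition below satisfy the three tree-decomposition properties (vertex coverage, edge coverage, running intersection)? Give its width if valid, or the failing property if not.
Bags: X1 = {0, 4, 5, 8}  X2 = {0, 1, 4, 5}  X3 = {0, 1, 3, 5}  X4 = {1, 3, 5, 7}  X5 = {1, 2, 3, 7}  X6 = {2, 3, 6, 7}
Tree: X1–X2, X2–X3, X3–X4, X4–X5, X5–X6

Vertex coverage: the bags together contain {0, 1, 2, 3, 4, 5, 6, 7, 8}, the full vertex set. Edge coverage: each edge of G has both endpoints in at least one bag. Running intersection: for every vertex, the bags containing it form a connected subtree. All three properties hold, so this is a valid tree decomposition of width max|bag| − 1 = 3, and hence tw(G) ≤ 3.

Yes; width 3.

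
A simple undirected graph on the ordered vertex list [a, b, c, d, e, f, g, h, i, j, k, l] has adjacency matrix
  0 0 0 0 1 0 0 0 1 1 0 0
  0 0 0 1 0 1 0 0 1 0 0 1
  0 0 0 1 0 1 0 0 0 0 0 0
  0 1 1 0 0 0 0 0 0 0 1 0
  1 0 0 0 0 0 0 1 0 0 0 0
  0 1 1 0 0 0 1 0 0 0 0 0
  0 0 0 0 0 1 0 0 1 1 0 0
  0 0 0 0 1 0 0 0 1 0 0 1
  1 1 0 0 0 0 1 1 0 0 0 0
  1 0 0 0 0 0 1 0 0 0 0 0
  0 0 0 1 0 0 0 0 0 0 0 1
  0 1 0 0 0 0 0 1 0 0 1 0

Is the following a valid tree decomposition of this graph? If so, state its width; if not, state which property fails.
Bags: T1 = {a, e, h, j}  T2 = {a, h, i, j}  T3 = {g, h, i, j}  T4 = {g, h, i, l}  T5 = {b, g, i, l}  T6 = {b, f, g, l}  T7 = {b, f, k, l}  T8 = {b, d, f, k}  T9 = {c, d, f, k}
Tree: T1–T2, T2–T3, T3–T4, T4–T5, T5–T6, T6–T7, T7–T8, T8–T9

Vertex coverage: the bags together contain {a, b, c, d, e, f, g, h, i, j, k, l}, the full vertex set. Edge coverage: each edge of G has both endpoints in at least one bag. Running intersection: for every vertex, the bags containing it form a connected subtree. All three properties hold, so this is a valid tree decomposition of width max|bag| − 1 = 3, and hence tw(G) ≤ 3.

Yes; width 3.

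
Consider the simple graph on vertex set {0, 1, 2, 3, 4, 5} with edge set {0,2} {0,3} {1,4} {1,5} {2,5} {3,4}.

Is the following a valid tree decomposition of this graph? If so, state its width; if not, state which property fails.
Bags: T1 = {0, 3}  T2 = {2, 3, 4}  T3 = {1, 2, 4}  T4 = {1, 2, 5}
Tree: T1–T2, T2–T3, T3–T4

A tree decomposition must satisfy three properties: every vertex lies in some bag; for every edge, both endpoints lie together in some bag; and for every vertex, the bags containing it form a connected subtree. Here edge (2,0) lies in no bag, so the decomposition is invalid.

No — edge (2,0) lies in no bag.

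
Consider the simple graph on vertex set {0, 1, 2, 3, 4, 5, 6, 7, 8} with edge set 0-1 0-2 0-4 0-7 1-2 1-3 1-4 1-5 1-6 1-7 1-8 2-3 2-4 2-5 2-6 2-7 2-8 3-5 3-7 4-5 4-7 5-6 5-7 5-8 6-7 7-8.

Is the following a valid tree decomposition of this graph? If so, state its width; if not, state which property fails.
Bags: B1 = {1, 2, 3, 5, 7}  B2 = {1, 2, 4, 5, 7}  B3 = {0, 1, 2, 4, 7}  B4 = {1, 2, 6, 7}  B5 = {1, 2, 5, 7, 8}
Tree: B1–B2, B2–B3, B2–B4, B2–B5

No — edge (5,6) lies in no bag.

A tree decomposition must satisfy three properties: every vertex lies in some bag; for every edge, both endpoints lie together in some bag; and for every vertex, the bags containing it form a connected subtree. Here edge (5,6) lies in no bag, so the decomposition is invalid.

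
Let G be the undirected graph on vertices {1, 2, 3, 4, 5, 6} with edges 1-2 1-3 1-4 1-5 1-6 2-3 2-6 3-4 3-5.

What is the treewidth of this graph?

A width-2 tree decomposition is:
Bags: B1 = {1, 3, 5}  B2 = {1, 2, 3}  B3 = {1, 2, 6}  B4 = {1, 3, 4}
Tree: B1–B2, B2–B3, B2–B4
Each bag holds 3 vertices, so the decomposition has width 2, which upper-bounds the treewidth. On the other hand G contains the 3-clique {1, 2, 3}. A clique must lie in a single bag of any decomposition, so no decomposition can have width below 2. Combining the bounds, tw(G) = 2.

2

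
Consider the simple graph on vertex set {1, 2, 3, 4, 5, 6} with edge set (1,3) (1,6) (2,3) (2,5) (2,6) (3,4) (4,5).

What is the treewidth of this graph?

A width-2 tree decomposition is:
Bags: B1 = {3, 4, 5}  B2 = {2, 3, 5}  B3 = {1, 2, 3}  B4 = {1, 2, 6}
Tree: B1–B2, B2–B3, B3–B4
Every bag has size at most 3, so the width is 3 − 1 = 2 and tw(G) ≤ 2. For the lower bound, G contains the cycle 4–5–2–3–4, so G is not a forest; only forests have treewidth ≤ 1, hence tw(G) ≥ 2. Hence tw(G) = 2 exactly.

2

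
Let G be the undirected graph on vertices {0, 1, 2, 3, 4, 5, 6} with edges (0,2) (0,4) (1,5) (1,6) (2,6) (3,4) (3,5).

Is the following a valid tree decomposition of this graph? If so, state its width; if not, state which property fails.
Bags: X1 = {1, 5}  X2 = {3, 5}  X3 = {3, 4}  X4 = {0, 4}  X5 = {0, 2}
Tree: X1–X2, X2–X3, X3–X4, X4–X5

No — vertex 6 appears in no bag.

A tree decomposition must satisfy three properties: every vertex lies in some bag; for every edge, both endpoints lie together in some bag; and for every vertex, the bags containing it form a connected subtree. Here vertex 6 appears in no bag, so the decomposition is invalid.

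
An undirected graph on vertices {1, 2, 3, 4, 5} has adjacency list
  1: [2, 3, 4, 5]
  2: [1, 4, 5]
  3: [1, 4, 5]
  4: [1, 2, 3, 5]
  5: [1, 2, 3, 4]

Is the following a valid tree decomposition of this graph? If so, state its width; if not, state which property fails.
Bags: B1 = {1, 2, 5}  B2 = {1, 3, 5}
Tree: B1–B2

No — vertex 4 appears in no bag.

A tree decomposition must satisfy three properties: every vertex lies in some bag; for every edge, both endpoints lie together in some bag; and for every vertex, the bags containing it form a connected subtree. Here vertex 4 appears in no bag, so the decomposition is invalid.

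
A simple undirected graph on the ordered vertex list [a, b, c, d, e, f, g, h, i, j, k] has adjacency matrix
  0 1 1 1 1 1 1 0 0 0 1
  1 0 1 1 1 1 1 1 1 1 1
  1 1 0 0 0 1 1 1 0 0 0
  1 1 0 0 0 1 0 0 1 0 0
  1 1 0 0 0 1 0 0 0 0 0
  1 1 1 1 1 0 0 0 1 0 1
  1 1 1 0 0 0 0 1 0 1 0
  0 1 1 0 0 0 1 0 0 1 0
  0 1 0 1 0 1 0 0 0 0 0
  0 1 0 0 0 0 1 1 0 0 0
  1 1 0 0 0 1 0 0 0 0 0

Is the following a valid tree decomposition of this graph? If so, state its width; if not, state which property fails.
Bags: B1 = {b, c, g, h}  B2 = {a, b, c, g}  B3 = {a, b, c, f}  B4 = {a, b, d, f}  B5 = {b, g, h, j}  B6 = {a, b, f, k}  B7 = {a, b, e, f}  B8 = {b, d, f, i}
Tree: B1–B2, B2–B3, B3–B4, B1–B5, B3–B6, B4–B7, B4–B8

Yes; width 3.

Vertex coverage: the bags together contain {a, b, c, d, e, f, g, h, i, j, k}, the full vertex set. Edge coverage: each edge of G has both endpoints in at least one bag. Running intersection: for every vertex, the bags containing it form a connected subtree. All three properties hold, so this is a valid tree decomposition of width max|bag| − 1 = 3, and hence tw(G) ≤ 3.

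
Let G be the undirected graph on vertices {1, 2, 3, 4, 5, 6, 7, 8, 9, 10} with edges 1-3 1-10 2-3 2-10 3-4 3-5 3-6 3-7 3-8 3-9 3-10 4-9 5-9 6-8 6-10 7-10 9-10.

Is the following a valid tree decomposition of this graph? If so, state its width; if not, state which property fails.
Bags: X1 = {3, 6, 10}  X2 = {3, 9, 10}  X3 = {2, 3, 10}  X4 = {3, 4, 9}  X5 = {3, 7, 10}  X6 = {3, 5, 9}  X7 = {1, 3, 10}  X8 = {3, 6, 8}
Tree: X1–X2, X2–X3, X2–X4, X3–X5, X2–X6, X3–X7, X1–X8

Yes; width 2.

Every vertex of G appears in some bag (union = {1, 2, 3, 4, 5, 6, 7, 8, 9, 10}); every edge is covered by a bag; and for each vertex v the set of bags containing v is connected in the bag tree. The decomposition is therefore valid. The largest bag has 3 vertices, so the width is 2.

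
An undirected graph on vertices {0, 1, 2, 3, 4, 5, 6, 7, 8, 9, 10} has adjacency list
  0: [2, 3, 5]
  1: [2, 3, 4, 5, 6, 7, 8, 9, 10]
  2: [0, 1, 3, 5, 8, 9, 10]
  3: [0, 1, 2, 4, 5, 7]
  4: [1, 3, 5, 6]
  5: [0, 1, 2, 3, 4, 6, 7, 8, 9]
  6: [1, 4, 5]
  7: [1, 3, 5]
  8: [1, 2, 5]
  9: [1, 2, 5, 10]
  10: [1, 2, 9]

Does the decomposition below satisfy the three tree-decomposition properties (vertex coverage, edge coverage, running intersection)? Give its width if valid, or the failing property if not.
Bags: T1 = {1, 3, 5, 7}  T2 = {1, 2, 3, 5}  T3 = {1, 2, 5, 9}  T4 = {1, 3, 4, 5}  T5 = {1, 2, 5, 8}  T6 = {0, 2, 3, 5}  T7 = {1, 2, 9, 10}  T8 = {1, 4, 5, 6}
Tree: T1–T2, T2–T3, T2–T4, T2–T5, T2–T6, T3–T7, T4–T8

Yes; width 3.

Every vertex of G appears in some bag (union = {0, 1, 2, 3, 4, 5, 6, 7, 8, 9, 10}); every edge is covered by a bag; and for each vertex v the set of bags containing v is connected in the bag tree. The decomposition is therefore valid. The largest bag has 4 vertices, so the width is 3.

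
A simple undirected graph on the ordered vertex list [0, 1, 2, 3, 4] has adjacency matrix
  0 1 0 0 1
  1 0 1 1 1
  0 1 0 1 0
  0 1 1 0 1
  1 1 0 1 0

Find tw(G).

2

A width-2 tree decomposition is:
Bags: B1 = {0, 1, 4}  B2 = {1, 3, 4}  B3 = {1, 2, 3}
Tree: B1–B2, B2–B3
Each bag holds 3 vertices, so the decomposition has width 2, which upper-bounds the treewidth. For the lower bound, the 3 vertices {0, 1, 4} are pairwise adjacent, and any tree decomposition puts a clique entirely inside one bag — forcing width ≥ 2. The upper and lower bounds meet at 2, so that is the treewidth.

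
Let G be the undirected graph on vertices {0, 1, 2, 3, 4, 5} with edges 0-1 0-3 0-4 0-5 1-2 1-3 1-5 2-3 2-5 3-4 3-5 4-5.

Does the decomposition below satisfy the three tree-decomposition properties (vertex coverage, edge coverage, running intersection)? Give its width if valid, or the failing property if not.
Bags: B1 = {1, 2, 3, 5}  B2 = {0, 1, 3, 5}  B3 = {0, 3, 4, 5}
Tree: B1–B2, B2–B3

Yes; width 3.

Checking the three conditions: (i) the bags cover all of {0, 1, 2, 3, 4, 5}; (ii) for each edge, some bag contains both endpoints; (iii) the bags containing any fixed vertex form a subtree. All hold, so the decomposition is valid with width 4 − 1 = 3.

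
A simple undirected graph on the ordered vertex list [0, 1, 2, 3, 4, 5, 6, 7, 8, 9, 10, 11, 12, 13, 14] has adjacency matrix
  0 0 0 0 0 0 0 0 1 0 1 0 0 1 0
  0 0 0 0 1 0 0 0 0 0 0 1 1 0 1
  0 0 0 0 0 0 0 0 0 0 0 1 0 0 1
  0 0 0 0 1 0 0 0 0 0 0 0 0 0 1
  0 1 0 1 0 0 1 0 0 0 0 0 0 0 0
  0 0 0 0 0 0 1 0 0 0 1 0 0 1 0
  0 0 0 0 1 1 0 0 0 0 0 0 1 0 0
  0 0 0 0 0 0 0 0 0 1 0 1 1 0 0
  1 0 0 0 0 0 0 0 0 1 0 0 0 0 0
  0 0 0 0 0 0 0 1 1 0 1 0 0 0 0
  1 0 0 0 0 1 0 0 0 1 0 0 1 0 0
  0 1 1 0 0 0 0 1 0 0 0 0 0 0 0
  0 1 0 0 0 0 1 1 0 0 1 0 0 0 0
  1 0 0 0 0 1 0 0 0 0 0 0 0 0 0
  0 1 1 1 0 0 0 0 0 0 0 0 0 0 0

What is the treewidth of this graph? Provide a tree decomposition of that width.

Treewidth 3.
One such decomposition:
Bags: B1 = {2, 3, 11, 14}  B2 = {1, 3, 11, 14}  B3 = {1, 3, 4, 11}  B4 = {1, 4, 7, 11}  B5 = {1, 4, 7, 12}  B6 = {4, 6, 7, 12}  B7 = {6, 7, 9, 12}  B8 = {6, 9, 10, 12}  B9 = {5, 6, 9, 10}  B10 = {5, 8, 9, 10}  B11 = {0, 5, 8, 10}  B12 = {0, 5, 8, 13}
Tree: B1–B2, B2–B3, B3–B4, B4–B5, B5–B6, B6–B7, B7–B8, B8–B9, B9–B10, B10–B11, B11–B12

Each bag holds 4 vertices, so the decomposition has width 3, which upper-bounds the treewidth. For the lower bound: the 4 vertex sets {2,3,14}, {11}, {1}, {4,6,7,12} are disjoint, each induces a connected subgraph, and every pair is joined by at least one edge of G. Contracting each set to a single vertex therefore yields K_{4} as a minor, and since treewidth is minor-monotone, tw(G) ≥ tw(K_{4}) = 3. Combining the bounds, tw(G) = 3.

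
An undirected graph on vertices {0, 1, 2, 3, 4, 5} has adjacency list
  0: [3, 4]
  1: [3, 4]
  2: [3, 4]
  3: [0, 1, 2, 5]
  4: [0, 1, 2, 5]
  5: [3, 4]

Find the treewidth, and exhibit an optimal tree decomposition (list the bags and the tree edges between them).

The largest bag has 3 vertices, giving width 2; this decomposition certifies tw(G) ≤ 2. For the lower bound, G contains the cycle 0–3–5–4–0, so G is not a forest; only forests have treewidth ≤ 1, hence tw(G) ≥ 2. Combining the bounds, tw(G) = 2.

Treewidth 2.
One such decomposition:
Bags: B1 = {0, 3, 4}  B2 = {3, 4, 5}  B3 = {1, 3, 4}  B4 = {2, 3, 4}
Tree: B1–B2, B2–B3, B3–B4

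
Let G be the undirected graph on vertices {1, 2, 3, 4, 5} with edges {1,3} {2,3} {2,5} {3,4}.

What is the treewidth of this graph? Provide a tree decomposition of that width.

The largest bag has 2 vertices, giving width 1; this decomposition certifies tw(G) ≤ 1. Any graph with an edge has treewidth ≥ 1, and G has the edge 3–2. Combining the bounds, tw(G) = 1.

Treewidth 1.
Bags: B1 = {2, 3}  B2 = {2, 5}  B3 = {1, 3}  B4 = {3, 4}
Tree: B1–B2, B1–B3, B3–B4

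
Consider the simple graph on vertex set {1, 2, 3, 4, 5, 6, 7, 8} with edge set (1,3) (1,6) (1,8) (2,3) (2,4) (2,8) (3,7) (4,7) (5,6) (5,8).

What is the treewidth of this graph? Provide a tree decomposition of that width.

Every bag has size at most 3, so the width is 3 − 1 = 2 and tw(G) ≤ 2. For the lower bound, G contains the cycle 6–5–8–1–6, so G is not a forest; only forests have treewidth ≤ 1, hence tw(G) ≥ 2. Hence tw(G) = 2 exactly.

Treewidth 2.
Bags: B1 = {1, 5, 6}  B2 = {1, 5, 8}  B3 = {1, 3, 8}  B4 = {2, 3, 8}  B5 = {2, 3, 7}  B6 = {2, 4, 7}
Tree: B1–B2, B2–B3, B3–B4, B4–B5, B5–B6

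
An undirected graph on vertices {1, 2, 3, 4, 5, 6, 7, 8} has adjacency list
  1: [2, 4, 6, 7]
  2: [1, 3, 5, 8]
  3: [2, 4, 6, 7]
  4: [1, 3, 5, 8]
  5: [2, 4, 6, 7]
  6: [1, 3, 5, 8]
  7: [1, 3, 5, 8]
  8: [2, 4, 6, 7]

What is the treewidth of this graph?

A width-4 tree decomposition is:
Bags: B1 = {2, 4, 6, 7, 8}  B2 = {2, 4, 5, 6, 7}  B3 = {1, 2, 4, 6, 7}  B4 = {2, 3, 4, 6, 7}
Tree: B1–B2, B2–B3, B3–B4
Every bag has size at most 5, so the width is 5 − 1 = 4 and tw(G) ≤ 4. For the lower bound: the 5 vertex sets {6,8}, {5,7}, {1,2}, {4}, {3} are disjoint, each induces a connected subgraph, and every pair is joined by at least one edge of G. Contracting each set to a single vertex therefore yields K_{5} as a minor, and since treewidth is minor-monotone, tw(G) ≥ tw(K_{5}) = 4. The upper and lower bounds meet at 4, so that is the treewidth.

4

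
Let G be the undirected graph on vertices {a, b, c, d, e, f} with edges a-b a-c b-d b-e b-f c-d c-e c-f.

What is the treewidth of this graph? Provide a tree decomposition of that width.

Treewidth 2.
Bags: B1 = {b, c, f}  B2 = {b, c, e}  B3 = {a, b, c}  B4 = {b, c, d}
Tree: B1–B2, B2–B3, B3–B4

Each bag holds 3 vertices, so the decomposition has width 2, which upper-bounds the treewidth. The edges f–b–e–c–f form a cycle, so G is not a tree and its treewidth is at least 2. Combining the bounds, tw(G) = 2.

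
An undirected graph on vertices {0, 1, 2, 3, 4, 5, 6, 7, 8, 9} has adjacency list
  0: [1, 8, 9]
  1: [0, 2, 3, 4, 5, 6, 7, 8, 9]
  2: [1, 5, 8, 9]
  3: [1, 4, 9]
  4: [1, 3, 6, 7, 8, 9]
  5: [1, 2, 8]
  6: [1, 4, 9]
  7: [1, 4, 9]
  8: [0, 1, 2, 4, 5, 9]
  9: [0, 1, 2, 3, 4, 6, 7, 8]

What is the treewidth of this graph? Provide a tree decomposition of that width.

Each bag holds 4 vertices, so the decomposition has width 3, which upper-bounds the treewidth. For the lower bound, the 4 vertices {0, 1, 8, 9} are pairwise adjacent, and any tree decomposition puts a clique entirely inside one bag — forcing width ≥ 3. Combining the bounds, tw(G) = 3.

Treewidth 3.
One optimal decomposition is:
Bags: B1 = {1, 4, 8, 9}  B2 = {0, 1, 8, 9}  B3 = {1, 4, 7, 9}  B4 = {1, 2, 8, 9}  B5 = {1, 2, 5, 8}  B6 = {1, 4, 6, 9}  B7 = {1, 3, 4, 9}
Tree: B1–B2, B1–B3, B2–B4, B4–B5, B3–B6, B6–B7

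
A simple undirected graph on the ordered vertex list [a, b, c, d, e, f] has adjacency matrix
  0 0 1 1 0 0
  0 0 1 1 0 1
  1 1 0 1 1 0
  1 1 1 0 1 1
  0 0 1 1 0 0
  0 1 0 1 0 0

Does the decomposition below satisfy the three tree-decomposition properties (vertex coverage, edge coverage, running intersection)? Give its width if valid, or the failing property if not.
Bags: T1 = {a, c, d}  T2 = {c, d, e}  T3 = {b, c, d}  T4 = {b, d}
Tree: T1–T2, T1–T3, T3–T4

No — vertex f appears in no bag.

A tree decomposition must satisfy three properties: every vertex lies in some bag; for every edge, both endpoints lie together in some bag; and for every vertex, the bags containing it form a connected subtree. Here vertex f appears in no bag, so the decomposition is invalid.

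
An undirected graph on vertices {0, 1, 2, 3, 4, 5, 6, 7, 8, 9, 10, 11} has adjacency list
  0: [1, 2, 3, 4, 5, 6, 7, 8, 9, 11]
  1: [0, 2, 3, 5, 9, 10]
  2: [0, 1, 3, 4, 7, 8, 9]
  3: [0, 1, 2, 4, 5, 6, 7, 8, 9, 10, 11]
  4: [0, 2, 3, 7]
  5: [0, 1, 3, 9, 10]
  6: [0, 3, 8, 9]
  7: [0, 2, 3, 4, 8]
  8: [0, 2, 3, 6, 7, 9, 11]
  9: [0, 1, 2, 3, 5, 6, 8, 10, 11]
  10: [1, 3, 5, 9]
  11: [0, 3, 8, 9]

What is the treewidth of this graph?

4

A width-4 tree decomposition is:
Bags: B1 = {0, 3, 6, 8, 9}  B2 = {0, 3, 8, 9, 11}  B3 = {0, 2, 3, 8, 9}  B4 = {0, 1, 2, 3, 9}  B5 = {0, 1, 3, 5, 9}  B6 = {0, 2, 3, 7, 8}  B7 = {1, 3, 5, 9, 10}  B8 = {0, 2, 3, 4, 7}
Tree: B1–B2, B2–B3, B3–B4, B4–B5, B3–B6, B5–B7, B6–B8
The largest bag has 5 vertices, giving width 4; this decomposition certifies tw(G) ≤ 4. For the lower bound, the 5 vertices {0, 2, 3, 8, 9} are pairwise adjacent, and any tree decomposition puts a clique entirely inside one bag — forcing width ≥ 4. Combining the bounds, tw(G) = 4.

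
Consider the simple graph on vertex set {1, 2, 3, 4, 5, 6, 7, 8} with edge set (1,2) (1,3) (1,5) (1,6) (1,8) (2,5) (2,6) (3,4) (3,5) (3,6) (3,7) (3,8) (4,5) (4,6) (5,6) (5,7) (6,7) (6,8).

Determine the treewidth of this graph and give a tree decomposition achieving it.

Treewidth 3.
One optimal decomposition is:
Bags: B1 = {1, 3, 5, 6}  B2 = {1, 2, 5, 6}  B3 = {3, 5, 6, 7}  B4 = {3, 4, 5, 6}  B5 = {1, 3, 6, 8}
Tree: B1–B2, B1–B3, B3–B4, B1–B5

Every bag has size at most 4, so the width is 4 − 1 = 3 and tw(G) ≤ 3. On the other hand G contains the 4-clique {1, 2, 5, 6}. A clique must lie in a single bag of any decomposition, so no decomposition can have width below 3. Combining the bounds, tw(G) = 3.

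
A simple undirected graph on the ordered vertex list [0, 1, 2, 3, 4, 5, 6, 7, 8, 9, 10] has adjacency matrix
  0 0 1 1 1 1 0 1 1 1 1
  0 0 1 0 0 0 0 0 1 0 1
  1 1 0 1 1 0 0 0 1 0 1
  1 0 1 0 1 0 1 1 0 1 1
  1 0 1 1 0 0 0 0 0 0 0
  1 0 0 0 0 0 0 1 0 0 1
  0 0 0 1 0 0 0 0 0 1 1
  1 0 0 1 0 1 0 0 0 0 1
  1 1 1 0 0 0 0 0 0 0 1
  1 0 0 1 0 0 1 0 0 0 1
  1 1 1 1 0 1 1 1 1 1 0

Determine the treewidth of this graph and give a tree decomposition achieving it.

Each bag holds 4 vertices, so the decomposition has width 3, which upper-bounds the treewidth. For the lower bound, the 4 vertices {0, 2, 8, 10} are pairwise adjacent, and any tree decomposition puts a clique entirely inside one bag — forcing width ≥ 3. Hence tw(G) = 3 exactly.

Treewidth 3.
One optimal decomposition is:
Bags: B1 = {0, 3, 9, 10}  B2 = {0, 2, 3, 10}  B3 = {0, 3, 7, 10}  B4 = {3, 6, 9, 10}  B5 = {0, 2, 8, 10}  B6 = {0, 5, 7, 10}  B7 = {1, 2, 8, 10}  B8 = {0, 2, 3, 4}
Tree: B1–B2, B2–B3, B1–B4, B2–B5, B3–B6, B5–B7, B2–B8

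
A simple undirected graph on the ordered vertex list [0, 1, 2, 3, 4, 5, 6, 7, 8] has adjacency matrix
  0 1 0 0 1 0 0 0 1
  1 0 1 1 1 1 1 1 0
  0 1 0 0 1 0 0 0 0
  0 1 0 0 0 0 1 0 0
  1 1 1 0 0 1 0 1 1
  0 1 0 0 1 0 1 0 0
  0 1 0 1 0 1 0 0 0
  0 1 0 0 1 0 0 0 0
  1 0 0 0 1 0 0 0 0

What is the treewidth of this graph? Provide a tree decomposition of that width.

Each bag holds 3 vertices, so the decomposition has width 2, which upper-bounds the treewidth. On the other hand G contains the 3-clique {0, 4, 8}. A clique must lie in a single bag of any decomposition, so no decomposition can have width below 2. Hence tw(G) = 2 exactly.

Treewidth 2.
One such decomposition:
Bags: B1 = {1, 4, 5}  B2 = {0, 1, 4}  B3 = {1, 5, 6}  B4 = {1, 4, 7}  B5 = {1, 3, 6}  B6 = {1, 2, 4}  B7 = {0, 4, 8}
Tree: B1–B2, B1–B3, B1–B4, B3–B5, B1–B6, B2–B7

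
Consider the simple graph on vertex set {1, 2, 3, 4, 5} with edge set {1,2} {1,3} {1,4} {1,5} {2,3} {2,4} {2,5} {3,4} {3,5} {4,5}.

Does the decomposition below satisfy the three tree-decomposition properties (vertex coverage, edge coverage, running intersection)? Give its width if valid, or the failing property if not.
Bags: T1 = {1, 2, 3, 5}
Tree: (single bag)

No — vertex 4 appears in no bag.

A tree decomposition must satisfy three properties: every vertex lies in some bag; for every edge, both endpoints lie together in some bag; and for every vertex, the bags containing it form a connected subtree. Here vertex 4 appears in no bag, so the decomposition is invalid.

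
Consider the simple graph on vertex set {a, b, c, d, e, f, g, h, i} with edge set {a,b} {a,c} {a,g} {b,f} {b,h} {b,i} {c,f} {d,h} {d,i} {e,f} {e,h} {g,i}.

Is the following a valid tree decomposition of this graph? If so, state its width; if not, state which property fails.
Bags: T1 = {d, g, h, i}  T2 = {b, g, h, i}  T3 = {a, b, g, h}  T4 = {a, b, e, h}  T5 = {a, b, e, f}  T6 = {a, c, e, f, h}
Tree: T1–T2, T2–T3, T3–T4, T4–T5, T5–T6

A tree decomposition must satisfy three properties: every vertex lies in some bag; for every edge, both endpoints lie together in some bag; and for every vertex, the bags containing it form a connected subtree. Here bags containing vertex h are not connected in the tree, so the decomposition is invalid.

No — bags containing vertex h are not connected in the tree.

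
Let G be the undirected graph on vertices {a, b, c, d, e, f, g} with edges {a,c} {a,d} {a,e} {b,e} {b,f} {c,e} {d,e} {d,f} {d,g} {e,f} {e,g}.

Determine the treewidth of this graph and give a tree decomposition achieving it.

Treewidth 2.
One optimal decomposition is:
Bags: B1 = {b, e, f}  B2 = {d, e, f}  B3 = {a, d, e}  B4 = {a, c, e}  B5 = {d, e, g}
Tree: B1–B2, B2–B3, B3–B4, B2–B5

Each bag holds 3 vertices, so the decomposition has width 2, which upper-bounds the treewidth. Conversely, {d, e, g} is a clique of size 3, and the vertices of any clique must share a bag in every tree decomposition; so some bag has ≥ 3 vertices and tw(G) ≥ 2. Therefore the treewidth is 2.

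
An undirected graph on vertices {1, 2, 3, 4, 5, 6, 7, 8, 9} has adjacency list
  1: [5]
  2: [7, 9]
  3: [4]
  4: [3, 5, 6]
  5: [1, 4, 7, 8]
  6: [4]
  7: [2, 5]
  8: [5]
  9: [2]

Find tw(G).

1

A width-1 tree decomposition is:
Bags: B1 = {4, 5}  B2 = {1, 5}  B3 = {3, 4}  B4 = {5, 7}  B5 = {4, 6}  B6 = {2, 7}  B7 = {5, 8}  B8 = {2, 9}
Tree: B1–B2, B1–B3, B1–B4, B3–B5, B4–B6, B2–B7, B6–B8
Each bag holds 2 vertices, so the decomposition has width 1, which upper-bounds the treewidth. Any graph with an edge has treewidth ≥ 1, and G has the edge 5–4. Combining the bounds, tw(G) = 1.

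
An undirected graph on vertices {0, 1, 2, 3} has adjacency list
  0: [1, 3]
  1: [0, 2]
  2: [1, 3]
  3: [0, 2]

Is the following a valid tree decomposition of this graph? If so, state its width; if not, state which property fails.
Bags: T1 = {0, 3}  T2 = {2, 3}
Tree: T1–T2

A tree decomposition must satisfy three properties: every vertex lies in some bag; for every edge, both endpoints lie together in some bag; and for every vertex, the bags containing it form a connected subtree. Here vertex 1 appears in no bag, so the decomposition is invalid.

No — vertex 1 appears in no bag.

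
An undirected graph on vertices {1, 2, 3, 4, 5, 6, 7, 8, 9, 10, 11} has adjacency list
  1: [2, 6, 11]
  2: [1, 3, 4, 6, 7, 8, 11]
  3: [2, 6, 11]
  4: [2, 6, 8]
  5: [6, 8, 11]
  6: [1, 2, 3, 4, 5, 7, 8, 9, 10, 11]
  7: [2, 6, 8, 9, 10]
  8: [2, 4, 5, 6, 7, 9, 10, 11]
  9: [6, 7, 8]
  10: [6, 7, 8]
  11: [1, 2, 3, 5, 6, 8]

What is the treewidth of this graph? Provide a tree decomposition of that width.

Every bag has size at most 4, so the width is 4 − 1 = 3 and tw(G) ≤ 3. Conversely, {6, 7, 8, 9} is a clique of size 4, and the vertices of any clique must share a bag in every tree decomposition; so some bag has ≥ 4 vertices and tw(G) ≥ 3. Therefore the treewidth is 3.

Treewidth 3.
One such decomposition:
Bags: B1 = {2, 6, 8, 11}  B2 = {2, 6, 7, 8}  B3 = {2, 4, 6, 8}  B4 = {6, 7, 8, 9}  B5 = {2, 3, 6, 11}  B6 = {6, 7, 8, 10}  B7 = {1, 2, 6, 11}  B8 = {5, 6, 8, 11}
Tree: B1–B2, B1–B3, B2–B4, B1–B5, B4–B6, B5–B7, B1–B8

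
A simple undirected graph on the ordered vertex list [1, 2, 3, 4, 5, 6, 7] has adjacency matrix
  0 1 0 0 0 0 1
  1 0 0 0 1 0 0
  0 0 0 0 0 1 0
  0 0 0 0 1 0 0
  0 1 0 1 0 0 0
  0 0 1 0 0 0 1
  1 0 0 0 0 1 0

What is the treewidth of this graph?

A width-1 tree decomposition is:
Bags: B1 = {4, 5}  B2 = {2, 5}  B3 = {1, 2}  B4 = {1, 7}  B5 = {6, 7}  B6 = {3, 6}
Tree: B1–B2, B2–B3, B3–B4, B4–B5, B5–B6
Each bag holds 2 vertices, so the decomposition has width 1, which upper-bounds the treewidth. Since G has at least one edge (e.g. 4–5), it is not an edgeless graph, so tw(G) ≥ 1. Combining the bounds, tw(G) = 1.

1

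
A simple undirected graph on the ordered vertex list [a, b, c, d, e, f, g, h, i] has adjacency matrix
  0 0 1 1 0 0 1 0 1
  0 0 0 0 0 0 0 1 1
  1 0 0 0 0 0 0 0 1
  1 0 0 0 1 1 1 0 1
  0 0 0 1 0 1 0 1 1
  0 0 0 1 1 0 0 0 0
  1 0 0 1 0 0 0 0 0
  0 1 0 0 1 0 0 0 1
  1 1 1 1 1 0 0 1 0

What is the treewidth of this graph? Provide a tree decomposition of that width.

Every bag has size at most 3, so the width is 3 − 1 = 2 and tw(G) ≤ 2. For the lower bound, the 3 vertices {a, d, g} are pairwise adjacent, and any tree decomposition puts a clique entirely inside one bag — forcing width ≥ 2. Therefore the treewidth is 2.

Treewidth 2.
Bags: B1 = {d, e, i}  B2 = {a, d, i}  B3 = {d, e, f}  B4 = {a, d, g}  B5 = {a, c, i}  B6 = {e, h, i}  B7 = {b, h, i}
Tree: B1–B2, B1–B3, B2–B4, B2–B5, B1–B6, B6–B7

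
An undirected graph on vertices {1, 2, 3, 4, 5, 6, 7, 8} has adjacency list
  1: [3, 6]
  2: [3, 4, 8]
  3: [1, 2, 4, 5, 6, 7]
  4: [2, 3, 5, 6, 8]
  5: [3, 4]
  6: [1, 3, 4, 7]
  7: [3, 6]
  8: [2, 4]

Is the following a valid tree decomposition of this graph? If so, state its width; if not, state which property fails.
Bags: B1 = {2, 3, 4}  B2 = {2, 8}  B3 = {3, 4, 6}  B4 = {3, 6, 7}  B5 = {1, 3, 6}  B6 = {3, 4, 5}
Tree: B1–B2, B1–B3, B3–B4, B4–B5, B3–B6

A tree decomposition must satisfy three properties: every vertex lies in some bag; for every edge, both endpoints lie together in some bag; and for every vertex, the bags containing it form a connected subtree. Here edge (4,8) lies in no bag, so the decomposition is invalid.

No — edge (4,8) lies in no bag.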